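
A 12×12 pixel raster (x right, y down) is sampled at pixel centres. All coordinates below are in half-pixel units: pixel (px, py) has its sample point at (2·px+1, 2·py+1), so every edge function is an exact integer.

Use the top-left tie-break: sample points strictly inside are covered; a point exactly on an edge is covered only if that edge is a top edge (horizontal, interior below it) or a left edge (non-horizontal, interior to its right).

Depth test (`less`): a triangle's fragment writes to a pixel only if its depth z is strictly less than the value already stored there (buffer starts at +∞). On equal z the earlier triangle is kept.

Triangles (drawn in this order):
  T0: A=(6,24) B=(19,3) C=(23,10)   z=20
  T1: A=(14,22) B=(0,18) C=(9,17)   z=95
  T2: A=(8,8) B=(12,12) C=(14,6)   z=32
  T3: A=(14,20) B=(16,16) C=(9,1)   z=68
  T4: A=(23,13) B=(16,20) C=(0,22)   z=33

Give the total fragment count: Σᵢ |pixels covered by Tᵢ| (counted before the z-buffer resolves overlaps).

T0:
  2·area = 175
  edge (6, 24)→(19, 3): d=(13,-21) top-left  bias=+0
  edge (19, 3)→(23, 10): d=(4,7) right/bottom  bias=-1
  edge (23, 10)→(6, 24): d=(-17,14) right/bottom  bias=-1
    (9,1)@(19, 3): e=[0,0,175] → .  [on edge]
    (9,2)@(19, 5): e=[26,8,141] → X
    (10,2)@(21, 5): e=[68,-6,113] → .
    (8,3)@(17, 7): e=[10,30,135] → X
    (10,3)@(21, 7): e=[94,2,79] → X
    (11,3)@(23, 7): e=[136,-12,51] → .
    (8,4)@(17, 9): e=[36,38,101] → X
    (11,4)@(23, 9): e=[162,-4,17] → .
    (7,5)@(15, 11): e=[20,60,95] → X
    (11,5)@(23, 11): e=[188,4,-17] → .
    (6,6)@(13, 13): e=[4,82,89] → X
    (10,6)@(21, 13): e=[172,26,-23] → .
  covered (22 px):
    . . . . . . . . . . . .
    . . . . . . . . . . . .
    . . . . . . . . . X . .
    . . . . . . . . X X X .
    . . . . . . . . X X X .
    . . . . . . . X X X X .
    . . . . . . X X X X . .
    . . . . . . X X . . . .
    . . . . . X X . . . . .
    . . . . . X . . . . . .
    . . . . X . . . . . . .
    . . . X . . . . . . . .
T1:
  2·area = 50
  edge (14, 22)→(0, 18): d=(-14,-4) top-left  bias=+0
  edge (0, 18)→(9, 17): d=(9,-1) top-left  bias=+0
  edge (9, 17)→(14, 22): d=(5,5) right/bottom  bias=-1
    (0,4)@(1, 9): e=[130,-80,0] → .  [on edge]
    (1,5)@(3, 11): e=[110,-60,0] → .  [on edge]
    (2,6)@(5, 13): e=[90,-40,0] → .  [on edge]
    (3,7)@(7, 15): e=[70,-20,0] → .  [on edge]
    (4,8)@(9, 17): e=[50,0,0] → .  [on edge]
    (2,9)@(5, 19): e=[6,14,30] → X
    (3,9)@(7, 19): e=[14,16,20] → X
    (4,9)@(9, 19): e=[22,18,10] → X
    (5,9)@(11, 19): e=[30,20,0] → .  [on edge]
    (2,10)@(5, 21): e=[-22,32,40] → .
    (3,10)@(7, 21): e=[-14,34,30] → .
    (4,10)@(9, 21): e=[-6,36,20] → .
    (6,10)@(13, 21): e=[10,40,0] → .  [on edge]
    (7,11)@(15, 23): e=[-10,60,0] → .  [on edge]
  covered (4 px):
    . . . . . . . . . . . .
    . . . . . . . . . . . .
    . . . . . . . . . . . .
    . . . . . . . . . . . .
    . . . . . . . . . . . .
    . . . . . . . . . . . .
    . . . . . . . . . . . .
    . . . . . . . . . . . .
    . . . . . . . . . . . .
    . . X X X . . . . . . .
    . . . . . X . . . . . .
    . . . . . . . . . . . .
T2:
  2·area = 32  (B↔C swapped to make it positive)
  edge (8, 8)→(14, 6): d=(6,-2) top-left  bias=+0
  edge (14, 6)→(12, 12): d=(-2,6) right/bottom  bias=-1
  edge (12, 12)→(8, 8): d=(-4,-4) top-left  bias=+0
    (0,0)@(1, 1): e=[-56,88,0] → .  [on edge]
    (1,1)@(3, 3): e=[-40,72,0] → .  [on edge]
    (7,1)@(15, 3): e=[-16,0,48] → .  [on edge]
    (11,1)@(23, 3): e=[0,-48,80] → .  [on edge]
    (2,2)@(5, 5): e=[-24,56,0] → .  [on edge]
    (8,2)@(17, 5): e=[0,-16,48] → .  [on edge]
    (3,3)@(7, 7): e=[-8,40,0] → .  [on edge]
    (5,3)@(11, 7): e=[0,16,16] → X  [on edge]
    (6,3)@(13, 7): e=[4,4,24] → X
    (7,3)@(15, 7): e=[8,-8,32] → .
    (2,4)@(5, 9): e=[0,48,-16] → .  [on edge]
    (4,4)@(9, 9): e=[8,24,0] → X  [on edge]
    (6,4)@(13, 9): e=[16,0,16] → .  [on edge]
    (5,5)@(11, 11): e=[24,8,0] → X  [on edge]
    (6,6)@(13, 13): e=[40,-8,0] → .  [on edge]
    (5,7)@(11, 15): e=[48,0,-16] → .  [on edge]
    (7,7)@(15, 15): e=[56,-24,0] → .  [on edge]
    (8,8)@(17, 17): e=[72,-40,0] → .  [on edge]
    (9,9)@(19, 19): e=[88,-56,0] → .  [on edge]
    (4,10)@(9, 21): e=[80,0,-48] → .  [on edge]
    (10,10)@(21, 21): e=[104,-72,0] → .  [on edge]
    (11,11)@(23, 23): e=[120,-88,0] → .  [on edge]
  covered (5 px):
    . . . . . . . . . . . .
    . . . . . . . . . . . .
    . . . . . . . . . . . .
    . . . . . X X . . . . .
    . . . . X X . . . . . .
    . . . . . X . . . . . .
    . . . . . . . . . . . .
    . . . . . . . . . . . .
    . . . . . . . . . . . .
    . . . . . . . . . . . .
    . . . . . . . . . . . .
    . . . . . . . . . . . .
T3:
  2·area = 58  (B↔C swapped to make it positive)
  edge (14, 20)→(9, 1): d=(-5,-19) top-left  bias=+0
  edge (9, 1)→(16, 16): d=(7,15) right/bottom  bias=-1
  edge (16, 16)→(14, 20): d=(-2,4) right/bottom  bias=-1
    (4,0)@(9, 1): e=[0,0,58] → .  [on edge]
    (5,3)@(11, 7): e=[8,12,38] → X
    (6,3)@(13, 7): e=[46,-18,30] → .
    (5,4)@(11, 9): e=[-2,26,34] → .
    (6,5)@(13, 11): e=[26,10,22] → X
    (7,5)@(15, 11): e=[64,-20,14] → .
    (6,6)@(13, 13): e=[16,24,18] → X
    (7,6)@(15, 13): e=[54,-6,10] → .
    (6,7)@(13, 15): e=[6,38,14] → X
    (7,7)@(15, 15): e=[44,8,6] → X
    (8,7)@(17, 15): e=[82,-22,-2] → .
    (6,8)@(13, 17): e=[-4,52,10] → .
  covered (6 px):
    . . . . . . . . . . . .
    . . . . . . . . . . . .
    . . . . . . . . . . . .
    . . . . . X . . . . . .
    . . . . . . . . . . . .
    . . . . . . X . . . . .
    . . . . . . X . . . . .
    . . . . . . X X . . . .
    . . . . . . . X . . . .
    . . . . . . . . . . . .
    . . . . . . . . . . . .
    . . . . . . . . . . . .
T4:
  2·area = 98
  edge (23, 13)→(16, 20): d=(-7,7) right/bottom  bias=-1
  edge (16, 20)→(0, 22): d=(-16,2) right/bottom  bias=-1
  edge (0, 22)→(23, 13): d=(23,-9) top-left  bias=+0
    (11,6)@(23, 13): e=[0,98,0] → .  [on edge]
    (9,7)@(19, 15): e=[14,74,10] → X
    (10,7)@(21, 15): e=[0,70,28] → .  [on edge]
    (6,8)@(13, 17): e=[42,54,2] → X
    (7,8)@(15, 17): e=[28,50,20] → X
    (8,8)@(17, 17): e=[14,46,38] → X
    (9,8)@(19, 17): e=[0,42,56] → .  [on edge]
    (4,9)@(9, 19): e=[56,30,12] → X
    (5,9)@(11, 19): e=[42,26,30] → X
    (8,9)@(17, 19): e=[0,14,84] → .  [on edge]
    (1,10)@(3, 21): e=[84,10,4] → X
    (2,10)@(5, 21): e=[70,6,22] → X
    (7,10)@(15, 21): e=[0,-14,112] → .  [on edge]
    (6,11)@(13, 23): e=[0,-42,140] → .  [on edge]
  covered (11 px):
    . . . . . . . . . . . .
    . . . . . . . . . . . .
    . . . . . . . . . . . .
    . . . . . . . . . . . .
    . . . . . . . . . . . .
    . . . . . . . . . . . .
    . . . . . . . . . . . .
    . . . . . . . . . X . .
    . . . . . . X X X . . .
    . . . . X X X X . . . .
    . X X X . . . . . . . .
    . . . . . . . . . . . .

Result: 48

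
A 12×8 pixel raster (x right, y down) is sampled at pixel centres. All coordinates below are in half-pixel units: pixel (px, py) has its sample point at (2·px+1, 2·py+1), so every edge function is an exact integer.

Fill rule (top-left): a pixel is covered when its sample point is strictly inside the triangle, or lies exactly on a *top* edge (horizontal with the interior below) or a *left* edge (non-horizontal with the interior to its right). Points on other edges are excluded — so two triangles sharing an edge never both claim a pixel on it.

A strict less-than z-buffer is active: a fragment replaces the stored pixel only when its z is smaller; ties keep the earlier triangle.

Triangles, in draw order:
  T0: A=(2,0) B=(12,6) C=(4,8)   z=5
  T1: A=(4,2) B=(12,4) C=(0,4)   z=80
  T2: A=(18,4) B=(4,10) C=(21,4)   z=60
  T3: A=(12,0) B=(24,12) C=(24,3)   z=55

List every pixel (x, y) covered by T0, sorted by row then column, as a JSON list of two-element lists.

T0:
  2·area = 68
  edge (2, 0)→(12, 6): d=(10,6) right/bottom  bias=-1
  edge (12, 6)→(4, 8): d=(-8,2) right/bottom  bias=-1
  edge (4, 8)→(2, 0): d=(-2,-8) top-left  bias=+0
    (1,0)@(3, 1): e=[4,58,6] → X
    (2,0)@(5, 1): e=[-8,54,22] → .
    (1,1)@(3, 3): e=[24,42,2] → X
    (2,1)@(5, 3): e=[12,38,18] → X
    (3,1)@(7, 3): e=[0,34,34] → .  [on edge]
    (1,2)@(3, 5): e=[44,26,-2] → .
    (2,2)@(5, 5): e=[32,22,14] → X
    (3,2)@(7, 5): e=[20,18,30] → X
    (4,2)@(9, 5): e=[8,14,46] → X
    (5,2)@(11, 5): e=[-4,10,62] → .
    (2,3)@(5, 7): e=[52,6,10] → X
    (4,3)@(9, 7): e=[28,-2,42] → .
    (8,4)@(17, 9): e=[0,-34,102] → .  [on edge]
  covered (8 px):
    . X . . . . . . . . . .
    . X X . . . . . . . . .
    . . X X X . . . . . . .
    . . X X . . . . . . . .
    . . . . . . . . . . . .
    . . . . . . . . . . . .
    . . . . . . . . . . . .
    . . . . . . . . . . . .
T1:
  2·area = 24
  edge (4, 2)→(12, 4): d=(8,2) right/bottom  bias=-1
  edge (12, 4)→(0, 4): d=(-12,0) right/bottom  bias=-1
  edge (0, 4)→(4, 2): d=(4,-2) top-left  bias=+0
    (1,1)@(3, 3): e=[10,12,2] → X
    (2,1)@(5, 3): e=[6,12,6] → X
    (3,1)@(7, 3): e=[2,12,10] → X
    (4,1)@(9, 3): e=[-2,12,14] → .
    (1,2)@(3, 5): e=[26,-12,10] → .
    (2,2)@(5, 5): e=[22,-12,14] → .
    (3,2)@(7, 5): e=[18,-12,18] → .
  covered (3 px):
    . . . . . . . . . . . .
    . X X X . . . . . . . .
    . . . . . . . . . . . .
    . . . . . . . . . . . .
    . . . . . . . . . . . .
    . . . . . . . . . . . .
    . . . . . . . . . . . .
    . . . . . . . . . . . .
T2:
  2·area = 18  (B↔C swapped to make it positive)
  edge (18, 4)→(21, 4): d=(3,0) top-left  bias=+0
  edge (21, 4)→(4, 10): d=(-17,6) right/bottom  bias=-1
  edge (4, 10)→(18, 4): d=(14,-6) top-left  bias=+0
    (8,2)@(17, 5): e=[3,7,8] → X
    (9,2)@(19, 5): e=[3,-5,20] → .
    (5,3)@(11, 7): e=[9,9,0] → X  [on edge]
    (6,3)@(13, 7): e=[9,-3,12] → .
    (8,3)@(17, 7): e=[9,-27,36] → .
    (5,4)@(11, 9): e=[15,-25,28] → .
  covered (2 px):
    . . . . . . . . . . . .
    . . . . . . . . . . . .
    . . . . . . . . X . . .
    . . . . . X . . . . . .
    . . . . . . . . . . . .
    . . . . . . . . . . . .
    . . . . . . . . . . . .
    . . . . . . . . . . . .
T3:
  2·area = 108  (B↔C swapped to make it positive)
  edge (12, 0)→(24, 3): d=(12,3) right/bottom  bias=-1
  edge (24, 3)→(24, 12): d=(0,9) right/bottom  bias=-1
  edge (24, 12)→(12, 0): d=(-12,-12) top-left  bias=+0
    (6,0)@(13, 1): e=[9,99,0] → X  [on edge]
    (7,0)@(15, 1): e=[3,81,24] → X
    (8,0)@(17, 1): e=[-3,63,48] → .
    (6,1)@(13, 3): e=[33,99,-24] → .
    (7,1)@(15, 3): e=[27,81,0] → X  [on edge]
    (8,1)@(17, 3): e=[21,63,24] → X
    (9,1)@(19, 3): e=[15,45,48] → X
    (10,1)@(21, 3): e=[9,27,72] → X
    (11,1)@(23, 3): e=[3,9,96] → X
    (7,2)@(15, 5): e=[51,81,-24] → .
    (8,2)@(17, 5): e=[45,63,0] → X  [on edge]
    (8,3)@(17, 7): e=[69,63,-24] → .
    (9,3)@(19, 7): e=[63,45,0] → X  [on edge]
    (10,4)@(21, 9): e=[81,27,0] → X  [on edge]
    (11,5)@(23, 11): e=[99,9,0] → X  [on edge]
  covered (17 px):
    . . . . . . X X . . . .
    . . . . . . . X X X X X
    . . . . . . . . X X X X
    . . . . . . . . . X X X
    . . . . . . . . . . X X
    . . . . . . . . . . . X
    . . . . . . . . . . . .
    . . . . . . . . . . . .

Final: [[1,0],[1,1],[2,1],[2,2],[3,2],[4,2],[2,3],[3,3]]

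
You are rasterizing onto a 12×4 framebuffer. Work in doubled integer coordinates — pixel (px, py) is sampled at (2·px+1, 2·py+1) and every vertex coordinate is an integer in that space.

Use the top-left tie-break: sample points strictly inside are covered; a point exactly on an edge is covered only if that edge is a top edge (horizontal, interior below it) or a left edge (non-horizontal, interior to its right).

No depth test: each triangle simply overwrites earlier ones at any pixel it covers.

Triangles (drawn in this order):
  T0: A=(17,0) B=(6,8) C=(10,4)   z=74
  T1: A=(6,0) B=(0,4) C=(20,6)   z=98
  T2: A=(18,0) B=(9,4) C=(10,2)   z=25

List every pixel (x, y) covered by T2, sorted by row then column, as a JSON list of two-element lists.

T0:
  2·area = 12
  edge (17, 0)→(6, 8): d=(-11,8) right/bottom  bias=-1
  edge (6, 8)→(10, 4): d=(4,-4) top-left  bias=+0
  edge (10, 4)→(17, 0): d=(7,-4) top-left  bias=+0
    (6,0)@(13, 1): e=[21,0,-9] → .  [on edge]
    (5,1)@(11, 3): e=[15,0,-3] → .  [on edge]
    (4,2)@(9, 5): e=[9,0,3] → X  [on edge]
    (5,2)@(11, 5): e=[-7,8,11] → .
    (3,3)@(7, 7): e=[3,0,9] → X  [on edge]
    (4,3)@(9, 7): e=[-13,8,17] → .
  covered (2 px):
    . . . . . . . . . . . .
    . . . . . . . . . . . .
    . . . . X . . . . . . .
    . . . X . . . . . . . .
T1:
  2·area = 92  (B↔C swapped to make it positive)
  edge (6, 0)→(20, 6): d=(14,6) right/bottom  bias=-1
  edge (20, 6)→(0, 4): d=(-20,-2) top-left  bias=+0
  edge (0, 4)→(6, 0): d=(6,-4) top-left  bias=+0
    (2,0)@(5, 1): e=[20,70,2] → X
    (3,0)@(7, 1): e=[8,74,10] → X
    (4,0)@(9, 1): e=[-4,78,18] → .
    (1,1)@(3, 3): e=[60,26,6] → X
    (4,1)@(9, 3): e=[24,38,30] → X
    (5,1)@(11, 3): e=[12,42,38] → X
    (6,1)@(13, 3): e=[0,46,46] → .  [on edge]
    (1,2)@(3, 5): e=[88,-14,18] → .
    (2,2)@(5, 5): e=[76,-10,26] → .
    (3,2)@(7, 5): e=[64,-6,34] → .
    (4,2)@(9, 5): e=[52,-2,42] → .
    (5,2)@(11, 5): e=[40,2,50] → X
  covered (11 px):
    . . X X . . . . . . . .
    . X X X X X . . . . . .
    . . . . . X X X X . . .
    . . . . . . . . . . . .
T2:
  2·area = 14
  edge (18, 0)→(9, 4): d=(-9,4) right/bottom  bias=-1
  edge (9, 4)→(10, 2): d=(1,-2) top-left  bias=+0
  edge (10, 2)→(18, 0): d=(8,-2) top-left  bias=+0
    (7,0)@(15, 1): e=[3,9,2] → X
    (8,0)@(17, 1): e=[-5,13,6] → .
    (5,1)@(11, 3): e=[1,3,10] → X
    (6,1)@(13, 3): e=[-7,7,14] → .
    (7,1)@(15, 3): e=[-15,11,18] → .
    (5,2)@(11, 5): e=[-17,5,26] → .
  covered (2 px):
    . . . . . . . X . . . .
    . . . . . X . . . . . .
    . . . . . . . . . . . .
    . . . . . . . . . . . .

Final: [[7,0],[5,1]]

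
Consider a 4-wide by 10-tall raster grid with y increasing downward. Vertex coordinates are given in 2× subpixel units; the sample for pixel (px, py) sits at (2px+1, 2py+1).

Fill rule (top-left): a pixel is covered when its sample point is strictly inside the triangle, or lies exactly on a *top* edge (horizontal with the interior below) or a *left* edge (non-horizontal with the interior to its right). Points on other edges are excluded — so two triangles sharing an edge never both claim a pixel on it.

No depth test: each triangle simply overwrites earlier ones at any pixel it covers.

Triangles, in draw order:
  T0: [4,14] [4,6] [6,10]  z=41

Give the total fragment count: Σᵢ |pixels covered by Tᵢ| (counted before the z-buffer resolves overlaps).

T0:
  2·area = 16
  edge (4, 14)→(4, 6): d=(0,-8) top-left  bias=+0
  edge (4, 6)→(6, 10): d=(2,4) right/bottom  bias=-1
  edge (6, 10)→(4, 14): d=(-2,4) right/bottom  bias=-1
    (2,4)@(5, 9): e=[8,2,6] → █
    (3,4)@(7, 9): e=[24,-6,-2] → ·
    (2,5)@(5, 11): e=[8,6,2] → █
    (3,5)@(7, 11): e=[24,-2,-6] → ·
    (2,6)@(5, 13): e=[8,10,-2] → ·
  covered (2 px):
    · · · ·
    · · · ·
    · · · ·
    · · · ·
    · · █ ·
    · · █ ·
    · · · ·
    · · · ·
    · · · ·
    · · · ·

Answer: 2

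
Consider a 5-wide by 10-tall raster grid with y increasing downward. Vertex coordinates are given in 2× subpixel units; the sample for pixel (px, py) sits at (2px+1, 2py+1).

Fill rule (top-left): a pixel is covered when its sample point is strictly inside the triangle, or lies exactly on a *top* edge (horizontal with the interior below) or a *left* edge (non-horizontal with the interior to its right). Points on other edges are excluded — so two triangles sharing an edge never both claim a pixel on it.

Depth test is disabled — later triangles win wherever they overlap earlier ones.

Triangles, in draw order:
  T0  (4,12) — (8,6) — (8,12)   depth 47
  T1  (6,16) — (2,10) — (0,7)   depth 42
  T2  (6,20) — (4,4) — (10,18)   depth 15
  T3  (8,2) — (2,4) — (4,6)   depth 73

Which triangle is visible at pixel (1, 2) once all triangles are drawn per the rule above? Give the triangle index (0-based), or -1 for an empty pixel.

T0:
  2·area = 24
  edge (4, 12)→(8, 6): d=(4,-6) top-left  bias=+0
  edge (8, 6)→(8, 12): d=(0,6) right/bottom  bias=-1
  edge (8, 12)→(4, 12): d=(-4,0) right/bottom  bias=-1
    (3,4)@(7, 9): e=[6,6,12] → #
    (4,4)@(9, 9): e=[18,-6,12] → ·
    (2,5)@(5, 11): e=[2,18,4] → #
    (4,5)@(9, 11): e=[26,-6,4] → ·
    (2,6)@(5, 13): e=[10,18,-4] → ·
    (3,6)@(7, 13): e=[22,6,-4] → ·
  covered (3 px):
    · · · · ·
    · · · · ·
    · · · · ·
    · · · · ·
    · · · # ·
    · · # # ·
    · · · · ·
    · · · · ·
    · · · · ·
    · · · · ·
T1:
  degenerate (2·area = 0) — covers nothing
T2:
  2·area = 68
  edge (6, 20)→(4, 4): d=(-2,-16) top-left  bias=+0
  edge (4, 4)→(10, 18): d=(6,14) right/bottom  bias=-1
  edge (10, 18)→(6, 20): d=(-4,2) right/bottom  bias=-1
    (2,3)@(5, 7): e=[10,4,54] → #
    (3,3)@(7, 7): e=[42,-24,50] → ·
    (2,4)@(5, 9): e=[6,16,46] → #
    (3,4)@(7, 9): e=[38,-12,42] → ·
    (2,5)@(5, 11): e=[2,28,38] → #
    (3,5)@(7, 11): e=[34,0,34] → ·  [on edge]
    (2,6)@(5, 13): e=[-2,40,30] → ·
    (3,6)@(7, 13): e=[30,12,26] → #
    (4,6)@(9, 13): e=[62,-16,22] → ·
    (3,7)@(7, 15): e=[26,24,18] → #
    (4,7)@(9, 15): e=[58,-4,14] → ·
    (3,8)@(7, 17): e=[22,36,10] → #
  covered (8 px):
    · · · · ·
    · · · · ·
    · · · · ·
    · · # · ·
    · · # · ·
    · · # · ·
    · · · # ·
    · · · # ·
    · · · # #
    · · · # ·
T3:
  2·area = 16  (B↔C swapped to make it positive)
  edge (8, 2)→(4, 6): d=(-4,4) right/bottom  bias=-1
  edge (4, 6)→(2, 4): d=(-2,-2) top-left  bias=+0
  edge (2, 4)→(8, 2): d=(6,-2) top-left  bias=+0
    (4,0)@(9, 1): e=[0,20,-4] → ·  [on edge]
    (0,1)@(1, 3): e=[24,0,-8] → ·  [on edge]
    (2,1)@(5, 3): e=[8,8,0] → #  [on edge]
    (3,1)@(7, 3): e=[0,12,4] → ·  [on edge]
    (1,2)@(3, 5): e=[8,0,8] → #  [on edge]
    (2,2)@(5, 5): e=[0,4,12] → ·  [on edge]
    (1,3)@(3, 7): e=[0,-4,20] → ·  [on edge]
    (2,3)@(5, 7): e=[-8,0,24] → ·  [on edge]
    (0,4)@(1, 9): e=[0,-12,28] → ·  [on edge]
    (3,4)@(7, 9): e=[-24,0,40] → ·  [on edge]
    (4,5)@(9, 11): e=[-40,0,56] → ·  [on edge]
  covered (2 px):
    · · · · ·
    · · # · ·
    · # · · ·
    · · · · ·
    · · · · ·
    · · · · ·
    · · · · ·
    · · · · ·
    · · · · ·
    · · · · ·

Z-buffer (winner per pixel, '.' = empty):
  . . . . .
  . . 3 . .
  . 3 . . .
  . . 2 . .
  . . 2 0 .
  . . 2 0 .
  . . . 2 .
  . . . 2 .
  . . . 2 2
  . . . 2 .

Final: 3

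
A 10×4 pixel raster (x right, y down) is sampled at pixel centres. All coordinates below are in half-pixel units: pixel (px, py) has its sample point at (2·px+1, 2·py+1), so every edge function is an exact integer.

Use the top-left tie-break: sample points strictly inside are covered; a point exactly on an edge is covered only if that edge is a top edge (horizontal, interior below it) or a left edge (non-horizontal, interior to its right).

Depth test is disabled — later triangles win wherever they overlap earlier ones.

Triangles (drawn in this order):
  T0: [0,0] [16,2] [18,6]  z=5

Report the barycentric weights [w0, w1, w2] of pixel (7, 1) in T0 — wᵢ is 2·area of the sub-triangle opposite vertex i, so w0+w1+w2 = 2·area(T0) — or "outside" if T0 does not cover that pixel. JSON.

T0:
  2·area = 60
  edge (0, 0)→(16, 2): d=(16,2) right/bottom  bias=-1
  edge (16, 2)→(18, 6): d=(2,4) right/bottom  bias=-1
  edge (18, 6)→(0, 0): d=(-18,-6) top-left  bias=+0
    (1,0)@(3, 1): e=[10,50,0] → █  [on edge]
    (2,0)@(5, 1): e=[6,42,12] → █
    (3,0)@(7, 1): e=[2,34,24] → █
    (4,0)@(9, 1): e=[-2,26,36] → ·
    (1,1)@(3, 3): e=[42,54,-36] → ·
    (2,1)@(5, 3): e=[38,46,-24] → ·
    (3,1)@(7, 3): e=[34,38,-12] → ·
    (4,1)@(9, 3): e=[30,30,0] → █  [on edge]
    (5,1)@(11, 3): e=[26,22,12] → █
    (6,1)@(13, 3): e=[22,14,24] → █
    (7,1)@(15, 3): e=[18,6,36] → █
    (8,1)@(17, 3): e=[14,-2,48] → ·
    (7,2)@(15, 5): e=[50,10,0] → █  [on edge]
  covered (9 px):
    · █ █ █ · · · · · ·
    · · · · █ █ █ █ · ·
    · · · · · · · █ █ ·
    · · · · · · · · · ·

Answer: [6,36,18]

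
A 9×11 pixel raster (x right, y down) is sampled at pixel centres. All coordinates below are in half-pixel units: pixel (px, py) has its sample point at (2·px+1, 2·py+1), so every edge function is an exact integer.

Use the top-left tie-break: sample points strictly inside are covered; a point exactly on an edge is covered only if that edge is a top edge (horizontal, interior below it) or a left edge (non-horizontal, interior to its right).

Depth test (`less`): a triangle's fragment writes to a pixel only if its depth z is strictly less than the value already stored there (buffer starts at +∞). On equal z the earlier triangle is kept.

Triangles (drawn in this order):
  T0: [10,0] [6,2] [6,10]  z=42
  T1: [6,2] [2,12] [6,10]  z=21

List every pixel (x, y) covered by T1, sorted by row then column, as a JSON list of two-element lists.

T0:
  2·area = 32  (B↔C swapped to make it positive)
  edge (10, 0)→(6, 10): d=(-4,10) right/bottom  bias=-1
  edge (6, 10)→(6, 2): d=(0,-8) top-left  bias=+0
  edge (6, 2)→(10, 0): d=(4,-2) top-left  bias=+0
    (4,0)@(9, 1): e=[6,24,2] → #
    (5,0)@(11, 1): e=[-14,40,6] → ·
    (3,1)@(7, 3): e=[18,8,6] → #
    (4,1)@(9, 3): e=[-2,24,10] → ·
    (3,2)@(7, 5): e=[10,8,14] → #
    (4,2)@(9, 5): e=[-10,24,18] → ·
    (3,3)@(7, 7): e=[2,8,22] → #
    (4,3)@(9, 7): e=[-18,24,26] → ·
    (3,4)@(7, 9): e=[-6,8,30] → ·
  covered (4 px):
    · · · · # · · · ·
    · · · # · · · · ·
    · · · # · · · · ·
    · · · # · · · · ·
    · · · · · · · · ·
    · · · · · · · · ·
    · · · · · · · · ·
    · · · · · · · · ·
    · · · · · · · · ·
    · · · · · · · · ·
    · · · · · · · · ·
T1:
  2·area = 32  (B↔C swapped to make it positive)
  edge (6, 2)→(6, 10): d=(0,8) right/bottom  bias=-1
  edge (6, 10)→(2, 12): d=(-4,2) right/bottom  bias=-1
  edge (2, 12)→(6, 2): d=(4,-10) top-left  bias=+0
    (2,2)@(5, 5): e=[8,22,2] → #
    (3,2)@(7, 5): e=[-8,18,22] → ·
    (2,3)@(5, 7): e=[8,14,10] → #
    (3,3)@(7, 7): e=[-8,10,30] → ·
    (2,4)@(5, 9): e=[8,6,18] → #
    (3,4)@(7, 9): e=[-8,2,38] → ·
    (1,5)@(3, 11): e=[24,2,6] → #
    (2,5)@(5, 11): e=[8,-2,26] → ·
    (1,6)@(3, 13): e=[24,-6,14] → ·
  covered (4 px):
    · · · · · · · · ·
    · · · · · · · · ·
    · · # · · · · · ·
    · · # · · · · · ·
    · · # · · · · · ·
    · # · · · · · · ·
    · · · · · · · · ·
    · · · · · · · · ·
    · · · · · · · · ·
    · · · · · · · · ·
    · · · · · · · · ·

Result: [[2,2],[2,3],[2,4],[1,5]]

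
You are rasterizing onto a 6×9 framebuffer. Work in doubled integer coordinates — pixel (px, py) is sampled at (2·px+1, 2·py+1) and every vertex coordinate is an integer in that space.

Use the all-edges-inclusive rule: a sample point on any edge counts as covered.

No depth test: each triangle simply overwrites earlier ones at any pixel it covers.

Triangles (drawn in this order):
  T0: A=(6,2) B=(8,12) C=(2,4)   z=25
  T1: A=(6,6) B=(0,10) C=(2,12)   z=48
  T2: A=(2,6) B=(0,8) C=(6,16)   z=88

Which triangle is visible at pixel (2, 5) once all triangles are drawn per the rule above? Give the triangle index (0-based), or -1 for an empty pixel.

T0:
  2·area = 44
  edge (6, 2)→(8, 12): d=(2,10) inclusive
  edge (8, 12)→(2, 4): d=(-6,-8) inclusive
  edge (2, 4)→(6, 2): d=(4,-2) inclusive
    (2,1)@(5, 3): e=[12,30,2] → X
    (3,1)@(7, 3): e=[-8,46,6] → .
    (1,2)@(3, 5): e=[36,2,6] → X
    (3,2)@(7, 5): e=[-4,34,14] → .
    (1,3)@(3, 7): e=[40,-10,14] → .
    (2,3)@(5, 7): e=[20,6,18] → X
    (3,3)@(7, 7): e=[0,22,22] → X  [on edge]
    (4,3)@(9, 7): e=[-20,38,26] → .
    (2,4)@(5, 9): e=[24,-6,26] → .
    (3,4)@(7, 9): e=[4,10,30] → X
    (4,4)@(9, 9): e=[-16,26,34] → .
    (3,5)@(7, 11): e=[8,-2,38] → .
    (4,8)@(9, 17): e=[0,-22,66] → .  [on edge]
  covered (6 px):
    . . . . . .
    . . X . . .
    . X X . . .
    . . X X . .
    . . . X . .
    . . . . . .
    . . . . . .
    . . . . . .
    . . . . . .
T1:
  2·area = 20  (B↔C swapped to make it positive)
  edge (6, 6)→(2, 12): d=(-4,6) inclusive
  edge (2, 12)→(0, 10): d=(-2,-2) inclusive
  edge (0, 10)→(6, 6): d=(6,-4) inclusive
    (2,3)@(5, 7): e=[2,16,2] → X
    (3,3)@(7, 7): e=[-10,20,10] → .
    (1,4)@(3, 9): e=[6,8,6] → X
    (2,4)@(5, 9): e=[-6,12,14] → .
    (0,5)@(1, 11): e=[10,0,10] → X  [on edge]
    (1,5)@(3, 11): e=[-2,4,18] → .
    (0,6)@(1, 13): e=[2,-4,22] → .
    (1,6)@(3, 13): e=[-10,0,30] → .  [on edge]
    (2,7)@(5, 15): e=[-30,0,50] → .  [on edge]
    (3,8)@(7, 17): e=[-50,0,70] → .  [on edge]
  covered (3 px):
    . . . . . .
    . . . . . .
    . . . . . .
    . . X . . .
    . X . . . .
    X . . . . .
    . . . . . .
    . . . . . .
    . . . . . .
T2:
  2·area = 28  (B↔C swapped to make it positive)
  edge (2, 6)→(6, 16): d=(4,10) inclusive
  edge (6, 16)→(0, 8): d=(-6,-8) inclusive
  edge (0, 8)→(2, 6): d=(2,-2) inclusive
    (3,0)@(7, 1): e=[-70,98,0] → .  [on edge]
    (2,1)@(5, 3): e=[-42,70,0] → .  [on edge]
    (1,2)@(3, 5): e=[-14,42,0] → .  [on edge]
    (0,3)@(1, 7): e=[14,14,0] → X  [on edge]
    (1,3)@(3, 7): e=[-6,30,4] → .
    (0,4)@(1, 9): e=[22,2,4] → X
    (1,4)@(3, 9): e=[2,18,8] → X
    (2,4)@(5, 9): e=[-18,34,12] → .
    (0,5)@(1, 11): e=[30,-10,8] → .
    (1,5)@(3, 11): e=[10,6,12] → X
    (2,5)@(5, 11): e=[-10,22,16] → .
    (1,6)@(3, 13): e=[18,-6,16] → .
  covered (4 px):
    . . . . . .
    . . . . . .
    . . . . . .
    X . . . . .
    X X . . . .
    . X . . . .
    . . . . . .
    . . . . . .
    . . . . . .

Z-buffer (winner per pixel, '.' = empty):
  . . . . . .
  . . 0 . . .
  . 0 0 . . .
  2 . 1 0 . .
  2 2 . 0 . .
  1 2 . . . .
  . . . . . .
  . . . . . .
  . . . . . .

Answer: -1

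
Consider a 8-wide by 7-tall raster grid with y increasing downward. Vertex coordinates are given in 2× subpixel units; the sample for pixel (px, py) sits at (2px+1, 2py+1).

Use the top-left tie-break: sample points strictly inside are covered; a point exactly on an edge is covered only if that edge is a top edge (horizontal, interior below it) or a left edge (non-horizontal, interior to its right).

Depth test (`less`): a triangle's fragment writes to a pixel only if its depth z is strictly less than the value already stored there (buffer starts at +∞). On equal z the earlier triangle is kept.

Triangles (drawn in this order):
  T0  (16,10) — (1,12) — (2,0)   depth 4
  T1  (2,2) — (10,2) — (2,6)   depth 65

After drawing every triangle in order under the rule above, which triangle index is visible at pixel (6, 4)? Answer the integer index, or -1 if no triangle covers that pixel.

T0:
  2·area = 178
  edge (16, 10)→(1, 12): d=(-15,2) right/bottom  bias=-1
  edge (1, 12)→(2, 0): d=(1,-12) top-left  bias=+0
  edge (2, 0)→(16, 10): d=(14,10) right/bottom  bias=-1
    (1,0)@(3, 1): e=[161,13,4] → X
    (2,0)@(5, 1): e=[157,37,-16] → .
    (1,1)@(3, 3): e=[131,15,32] → X
    (2,1)@(5, 3): e=[127,39,12] → X
    (3,1)@(7, 3): e=[123,63,-8] → .
    (1,2)@(3, 5): e=[101,17,60] → X
    (3,2)@(7, 5): e=[93,65,20] → X
    (4,2)@(9, 5): e=[89,89,0] → .  [on edge]
    (1,3)@(3, 7): e=[71,19,88] → X
    (4,3)@(9, 7): e=[59,91,28] → X
    (5,3)@(11, 7): e=[55,115,8] → X
    (6,3)@(13, 7): e=[51,139,-12] → .
  covered (20 px):
    . X . . . . . .
    . X X . . . . .
    . X X X . . . .
    . X X X X X . .
    . X X X X X X .
    . X X X . . . .
    . . . . . . . .
T1:
  2·area = 32
  edge (2, 2)→(10, 2): d=(8,0) top-left  bias=+0
  edge (10, 2)→(2, 6): d=(-8,4) right/bottom  bias=-1
  edge (2, 6)→(2, 2): d=(0,-4) top-left  bias=+0
    (1,1)@(3, 3): e=[8,20,4] → X
    (2,1)@(5, 3): e=[8,12,12] → X
    (3,1)@(7, 3): e=[8,4,20] → X
    (4,1)@(9, 3): e=[8,-4,28] → .
    (1,2)@(3, 5): e=[24,4,4] → X
    (2,2)@(5, 5): e=[24,-4,12] → .
    (3,2)@(7, 5): e=[24,-12,20] → .
    (1,3)@(3, 7): e=[40,-12,4] → .
  covered (4 px):
    . . . . . . . .
    . X X X . . . .
    . X . . . . . .
    . . . . . . . .
    . . . . . . . .
    . . . . . . . .
    . . . . . . . .

Z-buffer (winner per pixel, '.' = empty):
  . 0 . . . . . .
  . 0 0 1 . . . .
  . 0 0 0 . . . .
  . 0 0 0 0 0 . .
  . 0 0 0 0 0 0 .
  . 0 0 0 . . . .
  . . . . . . . .

Answer: 0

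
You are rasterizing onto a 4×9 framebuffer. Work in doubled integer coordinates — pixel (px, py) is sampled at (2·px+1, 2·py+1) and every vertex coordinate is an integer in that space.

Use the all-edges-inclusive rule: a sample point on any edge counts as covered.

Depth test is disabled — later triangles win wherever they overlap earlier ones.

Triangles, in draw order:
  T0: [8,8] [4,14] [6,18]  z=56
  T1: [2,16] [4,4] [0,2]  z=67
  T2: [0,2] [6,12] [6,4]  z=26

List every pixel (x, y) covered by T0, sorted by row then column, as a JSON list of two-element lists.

T0:
  2·area = 28  (B↔C swapped to make it positive)
  edge (8, 8)→(6, 18): d=(-2,10) inclusive
  edge (6, 18)→(4, 14): d=(-2,-4) inclusive
  edge (4, 14)→(8, 8): d=(4,-6) inclusive
    (3,5)@(7, 11): e=[4,18,6] → #
    (2,6)@(5, 13): e=[20,6,2] → #
    (3,6)@(7, 13): e=[0,14,14] → #  [on edge]
    (2,7)@(5, 15): e=[16,2,10] → #
    (3,7)@(7, 15): e=[-4,10,22] → ·
    (2,8)@(5, 17): e=[12,-2,18] → ·
  covered (4 px):
    · · · ·
    · · · ·
    · · · ·
    · · · ·
    · · · ·
    · · · #
    · · # #
    · · # ·
    · · · ·
T1:
  2·area = 52  (B↔C swapped to make it positive)
  edge (2, 16)→(0, 2): d=(-2,-14) inclusive
  edge (0, 2)→(4, 4): d=(4,2) inclusive
  edge (4, 4)→(2, 16): d=(-2,12) inclusive
    (0,1)@(1, 3): e=[12,2,38] → #
    (1,1)@(3, 3): e=[40,-2,14] → ·
    (0,2)@(1, 5): e=[8,10,34] → #
    (1,2)@(3, 5): e=[36,6,10] → #
    (2,2)@(5, 5): e=[64,2,-14] → ·
    (0,3)@(1, 7): e=[4,18,30] → #
    (2,3)@(5, 7): e=[60,10,-18] → ·
    (0,4)@(1, 9): e=[0,26,26] → #  [on edge]
    (2,4)@(5, 9): e=[56,18,-22] → ·
    (0,5)@(1, 11): e=[-4,34,22] → ·
    (1,5)@(3, 11): e=[24,30,-2] → ·
  covered (7 px):
    · · · ·
    # · · ·
    # # · ·
    # # · ·
    # # · ·
    · · · ·
    · · · ·
    · · · ·
    · · · ·
T2:
  2·area = 48  (B↔C swapped to make it positive)
  edge (0, 2)→(6, 4): d=(6,2) inclusive
  edge (6, 4)→(6, 12): d=(0,8) inclusive
  edge (6, 12)→(0, 2): d=(-6,-10) inclusive
    (0,1)@(1, 3): e=[4,40,4] → #
    (1,1)@(3, 3): e=[0,24,24] → #  [on edge]
    (2,1)@(5, 3): e=[-4,8,44] → ·
    (0,2)@(1, 5): e=[16,40,-8] → ·
    (1,2)@(3, 5): e=[12,24,12] → #
    (2,2)@(5, 5): e=[8,8,32] → #
    (3,2)@(7, 5): e=[4,-8,52] → ·
    (1,3)@(3, 7): e=[24,24,0] → #  [on edge]
    (3,3)@(7, 7): e=[16,-8,40] → ·
    (1,4)@(3, 9): e=[36,24,-12] → ·
    (2,4)@(5, 9): e=[32,8,8] → #
    (3,4)@(7, 9): e=[28,-8,28] → ·
  covered (7 px):
    · · · ·
    # # · ·
    · # # ·
    · # # ·
    · · # ·
    · · · ·
    · · · ·
    · · · ·
    · · · ·

Result: [[3,5],[2,6],[3,6],[2,7]]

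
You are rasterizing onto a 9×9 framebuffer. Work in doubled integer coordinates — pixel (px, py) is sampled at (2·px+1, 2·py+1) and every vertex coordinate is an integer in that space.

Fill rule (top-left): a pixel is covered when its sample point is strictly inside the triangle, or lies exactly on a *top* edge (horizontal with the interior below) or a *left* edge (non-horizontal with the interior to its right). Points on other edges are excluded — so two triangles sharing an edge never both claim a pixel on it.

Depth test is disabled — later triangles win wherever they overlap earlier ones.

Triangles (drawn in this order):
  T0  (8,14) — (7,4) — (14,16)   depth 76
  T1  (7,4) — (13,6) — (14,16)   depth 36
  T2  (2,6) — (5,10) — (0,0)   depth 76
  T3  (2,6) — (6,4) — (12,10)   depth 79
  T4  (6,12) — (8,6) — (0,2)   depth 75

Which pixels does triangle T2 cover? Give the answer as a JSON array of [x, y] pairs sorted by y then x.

T0:
  2·area = 58
  edge (8, 14)→(7, 4): d=(-1,-10) top-left  bias=+0
  edge (7, 4)→(14, 16): d=(7,12) right/bottom  bias=-1
  edge (14, 16)→(8, 14): d=(-6,-2) top-left  bias=+0
    (4,4)@(9, 9): e=[15,11,32] → █
    (5,4)@(11, 9): e=[35,-13,36] → ·
    (4,5)@(9, 11): e=[13,25,20] → █
    (5,5)@(11, 11): e=[33,1,24] → █
    (6,5)@(13, 11): e=[53,-23,28] → ·
    (2,6)@(5, 13): e=[-29,87,0] → ·  [on edge]
    (4,6)@(9, 13): e=[11,39,8] → █
    (6,6)@(13, 13): e=[51,-9,16] → ·
    (4,7)@(9, 15): e=[9,53,-4] → ·
    (5,7)@(11, 15): e=[29,29,0] → █  [on edge]
    (6,7)@(13, 15): e=[49,5,4] → █
    (7,7)@(15, 15): e=[69,-19,8] → ·
    (8,8)@(17, 17): e=[87,-29,0] → ·  [on edge]
  covered (7 px):
    · · · · · · · · ·
    · · · · · · · · ·
    · · · · · · · · ·
    · · · · · · · · ·
    · · · · █ · · · ·
    · · · · █ █ · · ·
    · · · · █ █ · · ·
    · · · · · █ █ · ·
    · · · · · · · · ·
T1:
  2·area = 58
  edge (7, 4)→(13, 6): d=(6,2) right/bottom  bias=-1
  edge (13, 6)→(14, 16): d=(1,10) right/bottom  bias=-1
  edge (14, 16)→(7, 4): d=(-7,-12) top-left  bias=+0
    (4,2)@(9, 5): e=[2,39,17] → █
    (5,2)@(11, 5): e=[-2,19,41] → ·
    (4,3)@(9, 7): e=[14,41,3] → █
    (5,3)@(11, 7): e=[10,21,27] → █
    (6,3)@(13, 7): e=[6,1,51] → █
    (7,3)@(15, 7): e=[2,-19,75] → ·
    (4,4)@(9, 9): e=[26,43,-11] → ·
    (5,4)@(11, 9): e=[22,23,13] → █
    (7,4)@(15, 9): e=[14,-17,61] → ·
    (5,5)@(11, 11): e=[34,25,-1] → ·
    (6,5)@(13, 11): e=[30,5,23] → █
    (7,5)@(15, 11): e=[26,-15,47] → ·
  covered (8 px):
    · · · · · · · · ·
    · · · · · · · · ·
    · · · · █ · · · ·
    · · · · █ █ █ · ·
    · · · · · █ █ · ·
    · · · · · · █ · ·
    · · · · · · █ · ·
    · · · · · · · · ·
    · · · · · · · · ·
T2:
  2·area = 10  (B↔C swapped to make it positive)
  edge (2, 6)→(0, 0): d=(-2,-6) top-left  bias=+0
  edge (0, 0)→(5, 10): d=(5,10) right/bottom  bias=-1
  edge (5, 10)→(2, 6): d=(-3,-4) top-left  bias=+0
    (0,1)@(1, 3): e=[0,5,5] → █  [on edge]
    (1,1)@(3, 3): e=[12,-15,13] → ·
    (0,2)@(1, 5): e=[-4,15,-1] → ·
    (1,3)@(3, 7): e=[4,5,1] → █
    (2,3)@(5, 7): e=[16,-15,9] → ·
    (1,4)@(3, 9): e=[0,15,-5] → ·  [on edge]
    (2,7)@(5, 15): e=[0,25,-15] → ·  [on edge]
  covered (2 px):
    · · · · · · · · ·
    █ · · · · · · · ·
    · · · · · · · · ·
    · █ · · · · · · ·
    · · · · · · · · ·
    · · · · · · · · ·
    · · · · · · · · ·
    · · · · · · · · ·
    · · · · · · · · ·
T3:
  2·area = 36
  edge (2, 6)→(6, 4): d=(4,-2) top-left  bias=+0
  edge (6, 4)→(12, 10): d=(6,6) right/bottom  bias=-1
  edge (12, 10)→(2, 6): d=(-10,-4) top-left  bias=+0
    (1,0)@(3, 1): e=[-18,0,54] → ·  [on edge]
    (2,1)@(5, 3): e=[-6,0,42] → ·  [on edge]
    (2,2)@(5, 5): e=[2,12,22] → █
    (3,2)@(7, 5): e=[6,0,30] → ·  [on edge]
    (2,3)@(5, 7): e=[10,24,2] → █
    (3,3)@(7, 7): e=[14,12,10] → █
    (4,3)@(9, 7): e=[18,0,18] → ·  [on edge]
    (2,4)@(5, 9): e=[18,36,-18] → ·
    (3,4)@(7, 9): e=[22,24,-10] → ·
    (5,4)@(11, 9): e=[30,0,6] → ·  [on edge]
    (6,5)@(13, 11): e=[42,0,-6] → ·  [on edge]
    (7,6)@(15, 13): e=[54,0,-18] → ·  [on edge]
    (8,7)@(17, 15): e=[66,0,-30] → ·  [on edge]
  covered (3 px):
    · · · · · · · · ·
    · · · · · · · · ·
    · · █ · · · · · ·
    · · █ █ · · · · ·
    · · · · · · · · ·
    · · · · · · · · ·
    · · · · · · · · ·
    · · · · · · · · ·
    · · · · · · · · ·
T4:
  2·area = 56  (B↔C swapped to make it positive)
  edge (6, 12)→(0, 2): d=(-6,-10) top-left  bias=+0
  edge (0, 2)→(8, 6): d=(8,4) right/bottom  bias=-1
  edge (8, 6)→(6, 12): d=(-2,6) right/bottom  bias=-1
    (0,1)@(1, 3): e=[4,4,48] → █
    (1,1)@(3, 3): e=[24,-4,36] → ·
    (4,1)@(9, 3): e=[84,-28,0] → ·  [on edge]
    (0,2)@(1, 5): e=[-8,20,44] → ·
    (1,2)@(3, 5): e=[12,12,32] → █
    (2,2)@(5, 5): e=[32,4,20] → █
    (3,2)@(7, 5): e=[52,-4,8] → ·
    (1,3)@(3, 7): e=[0,28,28] → █  [on edge]
    (3,3)@(7, 7): e=[40,12,4] → █
    (4,3)@(9, 7): e=[60,4,-8] → ·
    (1,4)@(3, 9): e=[-12,44,24] → ·
    (2,4)@(5, 9): e=[8,36,12] → █
    (3,4)@(7, 9): e=[28,28,0] → ·  [on edge]
    (2,7)@(5, 15): e=[-28,84,0] → ·  [on edge]
    (4,8)@(9, 17): e=[0,84,-28] → ·  [on edge]
  covered (7 px):
    · · · · · · · · ·
    █ · · · · · · · ·
    · █ █ · · · · · ·
    · █ █ █ · · · · ·
    · · █ · · · · · ·
    · · · · · · · · ·
    · · · · · · · · ·
    · · · · · · · · ·
    · · · · · · · · ·

Answer: [[0,1],[1,3]]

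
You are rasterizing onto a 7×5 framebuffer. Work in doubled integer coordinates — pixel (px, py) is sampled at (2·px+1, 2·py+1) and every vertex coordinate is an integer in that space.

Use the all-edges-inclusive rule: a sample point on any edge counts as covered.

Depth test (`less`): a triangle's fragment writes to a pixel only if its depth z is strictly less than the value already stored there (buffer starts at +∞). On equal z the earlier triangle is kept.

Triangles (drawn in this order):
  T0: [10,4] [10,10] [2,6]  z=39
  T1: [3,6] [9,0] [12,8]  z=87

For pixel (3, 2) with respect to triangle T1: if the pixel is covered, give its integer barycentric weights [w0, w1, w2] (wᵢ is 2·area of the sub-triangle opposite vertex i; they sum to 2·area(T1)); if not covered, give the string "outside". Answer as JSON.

T0:
  2·area = 48
  edge (10, 4)→(10, 10): d=(0,6) inclusive
  edge (10, 10)→(2, 6): d=(-8,-4) inclusive
  edge (2, 6)→(10, 4): d=(8,-2) inclusive
    (3,2)@(7, 5): e=[18,28,2] → #
    (4,2)@(9, 5): e=[6,36,6] → #
    (5,2)@(11, 5): e=[-6,44,10] → ·
    (2,3)@(5, 7): e=[30,4,14] → #
    (5,3)@(11, 7): e=[-6,28,26] → ·
    (2,4)@(5, 9): e=[30,-12,30] → ·
    (3,4)@(7, 9): e=[18,-4,34] → ·
    (4,4)@(9, 9): e=[6,4,38] → #
    (5,4)@(11, 9): e=[-6,12,42] → ·
  covered (6 px):
    · · · · · · ·
    · · · · · · ·
    · · · # # · ·
    · · # # # · ·
    · · · · # · ·
T1:
  2·area = 66
  edge (3, 6)→(9, 0): d=(6,-6) inclusive
  edge (9, 0)→(12, 8): d=(3,8) inclusive
  edge (12, 8)→(3, 6): d=(-9,-2) inclusive
    (4,0)@(9, 1): e=[6,3,57] → #
    (5,0)@(11, 1): e=[18,-13,61] → ·
    (3,1)@(7, 3): e=[6,25,35] → #
    (5,1)@(11, 3): e=[30,-7,43] → ·
    (2,2)@(5, 5): e=[6,47,13] → #
    (5,2)@(11, 5): e=[42,-1,25] → ·
    (2,3)@(5, 7): e=[18,53,-5] → ·
    (3,3)@(7, 7): e=[30,37,-1] → ·
    (4,3)@(9, 7): e=[42,21,3] → #
    (5,3)@(11, 7): e=[54,5,7] → #
    (6,3)@(13, 7): e=[66,-11,11] → ·
    (4,4)@(9, 9): e=[54,27,-15] → ·
  covered (8 px):
    · · · · # · ·
    · · · # # · ·
    · · # # # · ·
    · · · · # # ·
    · · · · · · ·

Answer: [31,17,18]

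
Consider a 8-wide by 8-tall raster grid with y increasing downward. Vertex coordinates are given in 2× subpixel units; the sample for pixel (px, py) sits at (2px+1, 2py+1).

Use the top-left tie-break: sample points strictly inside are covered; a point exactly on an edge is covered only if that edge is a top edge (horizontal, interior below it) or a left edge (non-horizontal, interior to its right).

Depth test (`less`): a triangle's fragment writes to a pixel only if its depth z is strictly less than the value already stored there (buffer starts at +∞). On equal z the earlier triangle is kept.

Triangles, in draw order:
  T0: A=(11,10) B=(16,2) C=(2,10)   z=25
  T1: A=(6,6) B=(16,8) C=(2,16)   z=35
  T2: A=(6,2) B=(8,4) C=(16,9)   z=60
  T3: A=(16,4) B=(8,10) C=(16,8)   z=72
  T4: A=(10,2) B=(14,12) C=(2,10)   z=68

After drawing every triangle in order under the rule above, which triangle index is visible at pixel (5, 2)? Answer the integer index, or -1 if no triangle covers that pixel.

T0:
  2·area = 72  (B↔C swapped to make it positive)
  edge (11, 10)→(2, 10): d=(-9,0) right/bottom  bias=-1
  edge (2, 10)→(16, 2): d=(14,-8) top-left  bias=+0
  edge (16, 2)→(11, 10): d=(-5,8) right/bottom  bias=-1
    (7,1)@(15, 3): e=[63,6,3] → #
    (5,2)@(11, 5): e=[45,2,25] → #
    (6,2)@(13, 5): e=[45,18,9] → #
    (7,2)@(15, 5): e=[45,34,-7] → ·
    (4,3)@(9, 7): e=[27,14,31] → #
    (6,3)@(13, 7): e=[27,46,-1] → ·
    (2,4)@(5, 9): e=[9,10,53] → #
    (3,4)@(7, 9): e=[9,26,37] → #
    (6,4)@(13, 9): e=[9,74,-11] → ·
    (2,5)@(5, 11): e=[-9,38,43] → ·
    (3,5)@(7, 11): e=[-9,54,27] → ·
    (4,5)@(9, 11): e=[-9,70,11] → ·
  covered (9 px):
    · · · · · · · ·
    · · · · · · · #
    · · · · · # # ·
    · · · · # # · ·
    · · # # # # · ·
    · · · · · · · ·
    · · · · · · · ·
    · · · · · · · ·
T1:
  2·area = 108
  edge (6, 6)→(16, 8): d=(10,2) right/bottom  bias=-1
  edge (16, 8)→(2, 16): d=(-14,8) right/bottom  bias=-1
  edge (2, 16)→(6, 6): d=(4,-10) top-left  bias=+0
    (0,2)@(1, 5): e=[0,162,-54] → ·  [on edge]
    (3,3)@(7, 7): e=[8,86,14] → #
    (4,3)@(9, 7): e=[4,70,34] → #
    (5,3)@(11, 7): e=[0,54,54] → ·  [on edge]
    (2,4)@(5, 9): e=[32,74,2] → #
    (5,4)@(11, 9): e=[20,26,62] → #
    (6,4)@(13, 9): e=[16,10,82] → #
    (7,4)@(15, 9): e=[12,-6,102] → ·
    (2,5)@(5, 11): e=[52,46,10] → #
    (5,5)@(11, 11): e=[40,-2,70] → ·
    (6,5)@(13, 11): e=[36,-18,90] → ·
    (2,6)@(5, 13): e=[72,18,18] → #
  covered (13 px):
    · · · · · · · ·
    · · · · · · · ·
    · · · · · · · ·
    · · · # # · · ·
    · · # # # # # ·
    · · # # # · · ·
    · · # # · · · ·
    · # · · · · · ·
T2:
  2·area = 6  (B↔C swapped to make it positive)
  edge (6, 2)→(16, 9): d=(10,7) right/bottom  bias=-1
  edge (16, 9)→(8, 4): d=(-8,-5) top-left  bias=+0
  edge (8, 4)→(6, 2): d=(-2,-2) top-left  bias=+0
    (2,0)@(5, 1): e=[-3,9,0] → ·  [on edge]
    (3,1)@(7, 3): e=[3,3,0] → #  [on edge]
    (4,1)@(9, 3): e=[-11,13,4] → ·
    (3,2)@(7, 5): e=[23,-13,-4] → ·
    (4,2)@(9, 5): e=[9,-3,0] → ·  [on edge]
    (5,3)@(11, 7): e=[15,-9,0] → ·  [on edge]
    (6,3)@(13, 7): e=[1,1,4] → #
    (7,3)@(15, 7): e=[-13,11,8] → ·
    (6,4)@(13, 9): e=[21,-15,0] → ·  [on edge]
    (7,5)@(15, 11): e=[27,-21,0] → ·  [on edge]
  covered (2 px):
    · · · · · · · ·
    · · · # · · · ·
    · · · · · · · ·
    · · · · · · # ·
    · · · · · · · ·
    · · · · · · · ·
    · · · · · · · ·
    · · · · · · · ·
T3:
  2·area = 32  (B↔C swapped to make it positive)
  edge (16, 4)→(16, 8): d=(0,4) right/bottom  bias=-1
  edge (16, 8)→(8, 10): d=(-8,2) right/bottom  bias=-1
  edge (8, 10)→(16, 4): d=(8,-6) top-left  bias=+0
    (7,2)@(15, 5): e=[4,26,2] → #
    (6,3)@(13, 7): e=[12,14,6] → #
    (5,4)@(11, 9): e=[20,2,10] → #
    (6,4)@(13, 9): e=[12,-2,22] → ·
    (7,4)@(15, 9): e=[4,-6,34] → ·
    (5,5)@(11, 11): e=[20,-14,26] → ·
  covered (4 px):
    · · · · · · · ·
    · · · · · · · ·
    · · · · · · · #
    · · · · · · # #
    · · · · · # · ·
    · · · · · · · ·
    · · · · · · · ·
    · · · · · · · ·
T4:
  2·area = 112
  edge (10, 2)→(14, 12): d=(4,10) right/bottom  bias=-1
  edge (14, 12)→(2, 10): d=(-12,-2) top-left  bias=+0
  edge (2, 10)→(10, 2): d=(8,-8) top-left  bias=+0
    (5,0)@(11, 1): e=[-14,126,0] → ·  [on edge]
    (4,1)@(9, 3): e=[14,98,0] → #  [on edge]
    (5,1)@(11, 3): e=[-6,102,16] → ·
    (3,2)@(7, 5): e=[42,70,0] → #  [on edge]
    (5,2)@(11, 5): e=[2,78,32] → #
    (6,2)@(13, 5): e=[-18,82,48] → ·
    (2,3)@(5, 7): e=[70,42,0] → #  [on edge]
    (6,3)@(13, 7): e=[-10,58,64] → ·
    (1,4)@(3, 9): e=[98,14,0] → #  [on edge]
    (6,4)@(13, 9): e=[-2,34,80] → ·
    (0,5)@(1, 11): e=[126,-14,0] → ·  [on edge]
    (1,5)@(3, 11): e=[106,-10,16] → ·
  covered (16 px):
    · · · · · · · ·
    · · · · # · · ·
    · · · # # # · ·
    · · # # # # · ·
    · # # # # # · ·
    · · · · # # # ·
    · · · · · · · ·
    · · · · · · · ·

Z-buffer (winner per pixel, '.' = empty):
  . . . . . . . .
  . . . 2 4 . . 0
  . . . 4 4 0 0 3
  . . 4 1 0 0 2 3
  . 4 0 0 0 0 1 .
  . . 1 1 1 4 4 .
  . . 1 1 . . . .
  . 1 . . . . . .

Final: 0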